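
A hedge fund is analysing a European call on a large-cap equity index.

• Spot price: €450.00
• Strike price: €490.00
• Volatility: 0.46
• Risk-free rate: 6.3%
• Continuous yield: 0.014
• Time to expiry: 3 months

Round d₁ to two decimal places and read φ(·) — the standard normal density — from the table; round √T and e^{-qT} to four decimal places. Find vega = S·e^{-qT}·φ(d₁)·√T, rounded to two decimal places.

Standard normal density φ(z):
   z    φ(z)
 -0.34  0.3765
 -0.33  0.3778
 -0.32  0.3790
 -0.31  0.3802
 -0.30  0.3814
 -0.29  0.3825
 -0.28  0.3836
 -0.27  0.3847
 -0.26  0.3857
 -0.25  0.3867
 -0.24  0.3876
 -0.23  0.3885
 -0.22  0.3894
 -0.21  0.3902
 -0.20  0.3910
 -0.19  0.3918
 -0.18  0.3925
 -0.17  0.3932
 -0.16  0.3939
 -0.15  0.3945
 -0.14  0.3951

87.67

σ√T = 0.46·√0.25 = 0.2300
d₁ = [ln(450/490) + (0.063 − 0.014 + 0.46²/2)·0.25] / 0.2300 = [-0.0852 + 0.0387] / 0.2300 = -0.2020 which rounds to -0.20
√T = √0.25 = 0.5000
φ(d₁) = φ(-0.20) = 0.3910
e^(−qT) = e^(−0.014·0.25) = 0.9965
vega = S·e^(−qT)·φ(d₁)·√T = 450·0.9965·0.3910·0.5000 = 87.6671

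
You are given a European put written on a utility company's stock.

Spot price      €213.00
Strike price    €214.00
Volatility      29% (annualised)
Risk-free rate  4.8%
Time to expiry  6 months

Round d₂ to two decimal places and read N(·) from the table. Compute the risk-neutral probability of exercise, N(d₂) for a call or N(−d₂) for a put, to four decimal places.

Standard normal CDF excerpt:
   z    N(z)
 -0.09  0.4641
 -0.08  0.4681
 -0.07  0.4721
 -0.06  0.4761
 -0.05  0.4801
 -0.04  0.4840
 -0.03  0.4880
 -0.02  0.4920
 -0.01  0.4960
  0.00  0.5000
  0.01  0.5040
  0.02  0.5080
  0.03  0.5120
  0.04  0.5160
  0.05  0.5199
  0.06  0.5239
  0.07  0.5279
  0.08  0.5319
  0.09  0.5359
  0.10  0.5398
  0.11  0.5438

0.5040

T = 0.5;  σ√T = 0.2051
d₁ = [ln(213/214) + (0.048 + 0.29²/2)·0.5] / 0.2051 = [-0.0047 + 0.0450] / 0.2051 = 0.1967 ≈ 0.20
d₂ = d₁ − σ√T = 0.1967 − 0.2051 = -0.0083 ≈ -0.01
Risk-neutral Pr[S_T < K] = N(−d₂) = N(0.01) = 0.5040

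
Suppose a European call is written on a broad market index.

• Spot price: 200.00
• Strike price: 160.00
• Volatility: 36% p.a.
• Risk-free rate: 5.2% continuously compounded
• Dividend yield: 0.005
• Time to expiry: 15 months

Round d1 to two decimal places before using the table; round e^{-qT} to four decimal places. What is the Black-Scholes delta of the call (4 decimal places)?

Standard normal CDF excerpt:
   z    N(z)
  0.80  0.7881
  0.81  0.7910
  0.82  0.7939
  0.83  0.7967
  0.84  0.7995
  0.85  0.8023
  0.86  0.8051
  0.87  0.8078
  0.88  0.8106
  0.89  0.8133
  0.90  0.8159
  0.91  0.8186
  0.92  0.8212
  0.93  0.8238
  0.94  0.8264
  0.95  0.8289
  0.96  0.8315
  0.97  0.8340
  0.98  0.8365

T = 1.25;  σ√T = 0.4025
d₁ = [ln(200/160) + (0.052 − 0.005 + ½·0.36²)·1.25] / (σ√T) = (0.2231 + 0.1397) / 0.4025 = 0.9016 ⇒ 0.90
N(d₁) = N(0.90) = 0.8159
Δ_call = exp(−qT)·N(d₁) = 0.9938·0.8159 = 0.8108

0.8108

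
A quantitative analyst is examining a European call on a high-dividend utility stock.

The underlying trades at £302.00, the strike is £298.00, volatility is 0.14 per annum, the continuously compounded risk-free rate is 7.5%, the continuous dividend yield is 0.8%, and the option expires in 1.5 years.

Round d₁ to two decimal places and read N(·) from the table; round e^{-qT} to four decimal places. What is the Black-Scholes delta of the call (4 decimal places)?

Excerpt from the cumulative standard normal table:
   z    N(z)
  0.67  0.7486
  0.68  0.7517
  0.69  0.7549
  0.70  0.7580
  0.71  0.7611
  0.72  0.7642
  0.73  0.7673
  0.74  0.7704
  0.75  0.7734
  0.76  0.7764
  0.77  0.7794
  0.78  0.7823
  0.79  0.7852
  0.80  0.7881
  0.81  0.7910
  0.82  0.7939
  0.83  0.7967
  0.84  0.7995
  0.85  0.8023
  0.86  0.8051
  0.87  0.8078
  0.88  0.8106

0.7642

T = 1.5;  σ√T = 0.1715
d₁ = [ln(302/298) + (0.075 − 0.008 + 0.14²/2)·1.5] / 0.1715 = [0.0133 + 0.1152] / 0.1715 = 0.7496 → 0.75
N(d₁) = N(0.75) = 0.7734
Δ_call = exp(−qT)·N(d₁) = 0.9881·0.7734 = 0.7642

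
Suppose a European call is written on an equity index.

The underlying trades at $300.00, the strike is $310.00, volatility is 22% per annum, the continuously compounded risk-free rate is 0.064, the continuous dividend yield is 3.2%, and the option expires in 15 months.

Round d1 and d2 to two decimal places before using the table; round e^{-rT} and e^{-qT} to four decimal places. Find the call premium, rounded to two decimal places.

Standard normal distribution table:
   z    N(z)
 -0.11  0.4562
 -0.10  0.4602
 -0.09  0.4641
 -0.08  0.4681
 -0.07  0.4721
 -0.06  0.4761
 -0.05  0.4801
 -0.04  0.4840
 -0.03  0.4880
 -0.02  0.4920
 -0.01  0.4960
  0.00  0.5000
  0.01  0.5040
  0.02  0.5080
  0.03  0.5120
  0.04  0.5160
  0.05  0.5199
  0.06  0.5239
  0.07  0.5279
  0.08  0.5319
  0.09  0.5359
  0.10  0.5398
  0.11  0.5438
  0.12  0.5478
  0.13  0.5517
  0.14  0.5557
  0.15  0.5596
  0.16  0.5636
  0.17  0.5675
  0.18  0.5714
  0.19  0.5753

σ√T = 0.22·√1.25 = 0.2460
d₁ = [ln(300/310) + (0.064 − 0.032 + ½·0.22²)·1.25] / (σ√T) = (-0.0328 + 0.0703) / 0.2460 = 0.1523 which rounds to 0.15
d₂ = 0.1523 − 0.2460 = -0.0937 which rounds to -0.09
e^(−qT) = e^(−0.032·1.25) = 0.9608;  e^(−rT) = e^(−0.064·1.25) = 0.9231
C = 300·0.9608·N(0.15) − 310·0.9231·N(-0.09) = 300·0.9608·0.5596 − 310·0.9231·0.4641 = 161.2991 − 132.8073 = 28.4918

$28.49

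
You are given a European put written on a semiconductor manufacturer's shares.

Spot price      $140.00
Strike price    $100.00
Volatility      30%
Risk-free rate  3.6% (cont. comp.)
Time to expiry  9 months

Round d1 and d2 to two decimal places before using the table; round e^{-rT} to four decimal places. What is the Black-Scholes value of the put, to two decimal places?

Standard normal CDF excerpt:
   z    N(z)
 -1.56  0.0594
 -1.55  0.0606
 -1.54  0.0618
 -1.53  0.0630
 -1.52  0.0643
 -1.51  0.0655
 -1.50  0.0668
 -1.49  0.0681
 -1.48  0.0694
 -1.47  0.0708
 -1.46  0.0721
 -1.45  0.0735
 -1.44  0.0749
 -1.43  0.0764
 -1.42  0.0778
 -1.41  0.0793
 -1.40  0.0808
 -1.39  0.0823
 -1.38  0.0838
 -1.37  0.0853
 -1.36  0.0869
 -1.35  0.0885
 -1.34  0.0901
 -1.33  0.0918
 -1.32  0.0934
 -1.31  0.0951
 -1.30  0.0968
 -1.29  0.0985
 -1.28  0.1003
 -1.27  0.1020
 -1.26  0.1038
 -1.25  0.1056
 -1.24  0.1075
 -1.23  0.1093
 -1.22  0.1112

$1.11

σ√T = 0.3·√0.75 = 0.2598
d₁ = [ln(140/100) + (0.036 + ½·0.3²)·0.75] / (σ√T) = (0.3365 + 0.0607) / 0.2598 = 1.5289 → 1.53
d₂ = 1.5289 − 0.2598 = 1.2691 → 1.27
exp(−rT) = exp(−0.036·0.75) = 0.9734
N(−d₂) = N(-1.27) = 0.1020;  N(−d₁) = N(-1.53) = 0.0630
P = 100·0.9734·0.1020 − 140·0.0630 = 9.9287 − 8.8200 = 1.1087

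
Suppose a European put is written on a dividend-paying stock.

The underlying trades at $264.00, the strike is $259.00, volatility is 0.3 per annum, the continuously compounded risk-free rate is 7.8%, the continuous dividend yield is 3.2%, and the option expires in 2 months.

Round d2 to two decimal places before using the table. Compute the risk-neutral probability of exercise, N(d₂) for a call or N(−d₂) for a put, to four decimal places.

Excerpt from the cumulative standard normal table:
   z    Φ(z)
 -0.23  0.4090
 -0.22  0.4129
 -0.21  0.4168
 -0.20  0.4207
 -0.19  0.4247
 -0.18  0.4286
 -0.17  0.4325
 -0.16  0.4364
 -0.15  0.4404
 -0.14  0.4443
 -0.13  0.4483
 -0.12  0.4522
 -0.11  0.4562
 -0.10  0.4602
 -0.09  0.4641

0.4364

σ√T = 0.3 × 0.4082 = 0.1225
ln(S/K) + (r − q + σ²/2)T = ln(264/259) + (0.078 − 0.032 + 0.3²/2)·0.1667 = 0.0191 + 0.0152 = 0.0343
d₁ = 0.0343 / 0.1225 = 0.2800 which rounds to 0.28
d₂ = d₁ − σ√T = 0.2800 − 0.1225 = 0.1575 which rounds to 0.16
Pr(exercise) under Q = N(−d₂) = N(-0.16) = 0.4364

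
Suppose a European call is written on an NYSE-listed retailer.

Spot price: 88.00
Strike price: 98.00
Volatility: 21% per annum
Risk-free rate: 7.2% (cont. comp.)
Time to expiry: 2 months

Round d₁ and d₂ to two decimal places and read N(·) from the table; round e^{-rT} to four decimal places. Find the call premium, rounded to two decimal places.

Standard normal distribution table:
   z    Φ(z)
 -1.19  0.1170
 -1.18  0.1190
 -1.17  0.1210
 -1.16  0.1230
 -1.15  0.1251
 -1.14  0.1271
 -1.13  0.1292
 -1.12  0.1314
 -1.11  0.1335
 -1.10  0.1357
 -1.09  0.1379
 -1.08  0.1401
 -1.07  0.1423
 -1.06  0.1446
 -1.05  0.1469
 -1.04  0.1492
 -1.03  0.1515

σ√T = 0.21 × 0.4082 = 0.0857
ln(S/K) + (r + σ²/2)T = ln(88/98) + (0.072 + 0.21²/2)·0.1667 = -0.1076 + 0.0157 = -0.0920
d₁ = -0.0920 / 0.0857 = -1.0726 which rounds to -1.07
d₂ = d₁ − σ√T = -1.0726 − 0.0857 = -1.1583 which rounds to -1.16
exp(−rT) = exp(−0.072·0.1667) = 0.9881
N(d₁) = N(-1.07) = 0.1423;  N(d₂) = N(-1.16) = 0.1230
C = 88·0.1423 − 98·0.9881·0.1230 = 12.5224 − 11.9106 = 0.6118

0.61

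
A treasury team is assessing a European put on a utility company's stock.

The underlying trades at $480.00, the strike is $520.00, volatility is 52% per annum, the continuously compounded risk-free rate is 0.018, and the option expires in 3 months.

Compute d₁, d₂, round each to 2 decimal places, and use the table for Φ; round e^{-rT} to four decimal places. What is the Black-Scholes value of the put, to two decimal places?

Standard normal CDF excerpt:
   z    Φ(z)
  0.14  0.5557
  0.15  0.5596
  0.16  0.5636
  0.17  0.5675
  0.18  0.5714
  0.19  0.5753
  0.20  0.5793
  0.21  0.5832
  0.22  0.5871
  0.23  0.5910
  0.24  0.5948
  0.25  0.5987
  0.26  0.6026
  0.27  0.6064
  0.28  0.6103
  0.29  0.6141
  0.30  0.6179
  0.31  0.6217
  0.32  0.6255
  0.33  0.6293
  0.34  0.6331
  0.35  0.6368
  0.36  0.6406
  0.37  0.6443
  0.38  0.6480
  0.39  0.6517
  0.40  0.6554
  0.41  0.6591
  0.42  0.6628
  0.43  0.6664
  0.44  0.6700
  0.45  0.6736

σ√T = 0.52 × 0.5000 = 0.2600
d₁ = [ln(480/520) + (0.018 + ½·0.52²)·0.25] / (σ√T) = (-0.0800 + 0.0383) / 0.2600 = -0.1605 ⇒ -0.16
d₂ = -0.1605 − 0.2600 = -0.4205 ⇒ -0.42
e^(−rT) = e^(−0.018·0.25) = 0.9955
N(−d₂) = N(0.42) = 0.6628;  N(−d₁) = N(0.16) = 0.5636
P = 520·0.9955·0.6628 − 480·0.5636 = 343.1050 − 270.5280 = 72.5770

$72.58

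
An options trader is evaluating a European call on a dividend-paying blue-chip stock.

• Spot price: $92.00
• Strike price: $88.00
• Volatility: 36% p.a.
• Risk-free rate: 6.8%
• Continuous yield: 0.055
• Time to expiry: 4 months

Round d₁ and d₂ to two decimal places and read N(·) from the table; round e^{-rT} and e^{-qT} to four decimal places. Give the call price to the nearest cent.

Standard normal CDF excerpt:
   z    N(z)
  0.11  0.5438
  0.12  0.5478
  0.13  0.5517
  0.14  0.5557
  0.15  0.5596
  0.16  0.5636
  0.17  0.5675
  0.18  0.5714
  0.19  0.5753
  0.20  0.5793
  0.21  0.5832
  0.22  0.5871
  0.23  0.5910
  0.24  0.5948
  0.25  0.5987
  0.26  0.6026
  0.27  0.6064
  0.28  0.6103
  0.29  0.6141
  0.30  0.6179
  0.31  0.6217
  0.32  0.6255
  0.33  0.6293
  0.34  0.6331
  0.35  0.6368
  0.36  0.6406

$9.72

σ√T = 0.36 × 0.5774 = 0.2078
ln(S/K) + (r − q + σ²/2)T = ln(92/88) + (0.068 − 0.055 + 0.36²/2)·0.3333 = 0.0445 + 0.0259 = 0.0704
d₁ = 0.0704 / 0.2078 = 0.3386 → 0.34
d₂ = d₁ − σ√T = 0.3386 − 0.2078 = 0.1308 → 0.13
exp(−qT) = exp(−0.055·0.3333) = 0.9818;  exp(−rT) = exp(−0.068·0.3333) = 0.9776
C = 92·0.9818·N(0.34) − 88·0.9776·N(0.13) = 92·0.9818·0.6331 − 88·0.9776·0.5517 = 57.1851 − 47.4621 = 9.7230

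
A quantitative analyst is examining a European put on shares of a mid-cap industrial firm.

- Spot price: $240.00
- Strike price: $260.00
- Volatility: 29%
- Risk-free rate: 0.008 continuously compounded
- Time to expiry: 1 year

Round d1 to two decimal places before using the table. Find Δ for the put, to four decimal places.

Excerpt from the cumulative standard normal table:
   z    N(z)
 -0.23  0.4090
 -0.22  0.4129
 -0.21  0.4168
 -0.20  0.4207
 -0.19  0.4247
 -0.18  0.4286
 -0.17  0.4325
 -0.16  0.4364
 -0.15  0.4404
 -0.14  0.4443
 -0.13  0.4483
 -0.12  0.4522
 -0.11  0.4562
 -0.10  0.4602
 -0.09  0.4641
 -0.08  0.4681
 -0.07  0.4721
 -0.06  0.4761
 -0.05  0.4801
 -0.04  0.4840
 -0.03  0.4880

T = 1;  σ√T = 0.2900
ln(S/K) + (r + σ²/2)T = ln(240/260) + (0.008 + 0.29²/2)·1 = -0.0800 + 0.0500 = -0.0300
d₁ = -0.0300 / 0.2900 = -0.1034 → -0.10
N(d₁) = N(-0.10) = 0.4602
Δ_put = N(d₁) − 1 = 0.4602 − 1 = -0.5398

-0.5398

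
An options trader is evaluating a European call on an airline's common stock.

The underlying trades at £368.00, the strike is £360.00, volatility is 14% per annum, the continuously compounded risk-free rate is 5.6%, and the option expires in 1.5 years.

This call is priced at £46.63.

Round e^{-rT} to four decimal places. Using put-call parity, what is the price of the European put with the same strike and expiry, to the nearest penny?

e^(−rT) = e^(−0.056·1.5) = 0.9194
Put-call parity: C − P = S − K·e^(−rT) = 368 − 360·0.9194 = 368 − 330.9840 = 37.0160
P = C − (C − P) = 46.63 − (37.0160) = 9.6140

£9.61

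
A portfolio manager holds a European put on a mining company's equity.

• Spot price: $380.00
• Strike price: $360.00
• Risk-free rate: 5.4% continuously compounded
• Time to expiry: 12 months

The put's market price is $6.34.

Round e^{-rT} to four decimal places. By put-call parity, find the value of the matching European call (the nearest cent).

e^(−rT) = e^(−0.054·1) = 0.9474
Put-call parity: C − P = S − K·e^(−rT) = 380 − 360·0.9474 = 380 − 341.0640 = 38.9360
C = P + (C − P) = 6.34 + (38.9360) = 45.2760

$45.28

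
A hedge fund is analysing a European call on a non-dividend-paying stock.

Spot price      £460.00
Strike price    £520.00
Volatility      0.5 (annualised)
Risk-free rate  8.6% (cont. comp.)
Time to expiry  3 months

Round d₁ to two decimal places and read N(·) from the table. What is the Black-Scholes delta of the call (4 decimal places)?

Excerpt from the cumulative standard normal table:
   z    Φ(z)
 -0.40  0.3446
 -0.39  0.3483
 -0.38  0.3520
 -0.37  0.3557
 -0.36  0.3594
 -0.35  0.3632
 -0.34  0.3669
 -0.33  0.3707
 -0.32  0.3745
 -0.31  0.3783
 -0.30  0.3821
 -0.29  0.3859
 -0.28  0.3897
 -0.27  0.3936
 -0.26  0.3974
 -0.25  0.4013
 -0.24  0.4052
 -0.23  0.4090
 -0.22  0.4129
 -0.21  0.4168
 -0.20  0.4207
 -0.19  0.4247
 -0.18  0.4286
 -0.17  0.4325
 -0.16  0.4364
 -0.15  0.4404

0.3897

σ√T = 0.5 × 0.5000 = 0.2500
d₁ = [ln(460/520) + (0.086 + 0.5²/2)·0.25] / 0.2500 = [-0.1226 + 0.0527] / 0.2500 = -0.2794 ⇒ -0.28
N(d₁) = N(-0.28) = 0.3897
Δ_call = N(d₁) = 0.3897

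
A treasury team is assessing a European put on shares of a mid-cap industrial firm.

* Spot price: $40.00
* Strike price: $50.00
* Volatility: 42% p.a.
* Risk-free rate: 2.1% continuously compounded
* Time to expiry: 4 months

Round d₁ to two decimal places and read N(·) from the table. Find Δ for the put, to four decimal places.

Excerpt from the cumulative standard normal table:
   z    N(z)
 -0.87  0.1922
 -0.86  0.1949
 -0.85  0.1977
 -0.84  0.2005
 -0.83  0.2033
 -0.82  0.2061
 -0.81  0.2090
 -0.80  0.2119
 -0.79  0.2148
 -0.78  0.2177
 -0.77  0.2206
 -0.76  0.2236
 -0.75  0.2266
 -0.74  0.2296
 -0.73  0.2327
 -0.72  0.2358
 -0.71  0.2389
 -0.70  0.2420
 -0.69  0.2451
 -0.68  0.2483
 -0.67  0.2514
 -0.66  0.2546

σ√T = 0.42 × 0.5774 = 0.2425
d₁ = [ln(40/50) + (0.021 + 0.42²/2)·0.3333] / 0.2425 = [-0.2231 + 0.0364] / 0.2425 = -0.7701 ⇒ -0.77
N(d₁) = N(-0.77) = 0.2206
Δ_put = N(d₁) − 1 = 0.2206 − 1 = -0.7794

-0.7794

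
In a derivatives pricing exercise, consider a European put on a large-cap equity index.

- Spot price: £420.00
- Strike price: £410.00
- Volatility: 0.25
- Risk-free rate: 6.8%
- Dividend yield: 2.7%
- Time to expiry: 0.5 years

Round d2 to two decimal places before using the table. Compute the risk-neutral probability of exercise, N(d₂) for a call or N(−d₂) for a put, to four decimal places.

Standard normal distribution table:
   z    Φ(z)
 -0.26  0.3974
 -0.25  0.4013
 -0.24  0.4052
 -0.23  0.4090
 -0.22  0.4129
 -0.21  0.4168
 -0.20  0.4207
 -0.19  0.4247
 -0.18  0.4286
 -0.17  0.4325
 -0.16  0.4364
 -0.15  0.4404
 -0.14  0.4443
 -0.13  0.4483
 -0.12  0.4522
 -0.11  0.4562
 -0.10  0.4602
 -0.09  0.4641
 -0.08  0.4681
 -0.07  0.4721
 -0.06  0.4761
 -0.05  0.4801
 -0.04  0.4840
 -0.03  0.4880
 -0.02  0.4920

σ√T = 0.25·√0.5 = 0.1768
ln(S/K) + (r − q + σ²/2)T = ln(420/410) + (0.068 − 0.027 + 0.25²/2)·0.5 = 0.0241 + 0.0361 = 0.0602
d₁ = 0.0602 / 0.1768 = 0.3407 ≈ 0.34
d₂ = d₁ − σ√T = 0.3407 − 0.1768 = 0.1639 ≈ 0.16
Risk-neutral Pr[S_T < K] = N(−d₂) = N(-0.16) = 0.4364

0.4364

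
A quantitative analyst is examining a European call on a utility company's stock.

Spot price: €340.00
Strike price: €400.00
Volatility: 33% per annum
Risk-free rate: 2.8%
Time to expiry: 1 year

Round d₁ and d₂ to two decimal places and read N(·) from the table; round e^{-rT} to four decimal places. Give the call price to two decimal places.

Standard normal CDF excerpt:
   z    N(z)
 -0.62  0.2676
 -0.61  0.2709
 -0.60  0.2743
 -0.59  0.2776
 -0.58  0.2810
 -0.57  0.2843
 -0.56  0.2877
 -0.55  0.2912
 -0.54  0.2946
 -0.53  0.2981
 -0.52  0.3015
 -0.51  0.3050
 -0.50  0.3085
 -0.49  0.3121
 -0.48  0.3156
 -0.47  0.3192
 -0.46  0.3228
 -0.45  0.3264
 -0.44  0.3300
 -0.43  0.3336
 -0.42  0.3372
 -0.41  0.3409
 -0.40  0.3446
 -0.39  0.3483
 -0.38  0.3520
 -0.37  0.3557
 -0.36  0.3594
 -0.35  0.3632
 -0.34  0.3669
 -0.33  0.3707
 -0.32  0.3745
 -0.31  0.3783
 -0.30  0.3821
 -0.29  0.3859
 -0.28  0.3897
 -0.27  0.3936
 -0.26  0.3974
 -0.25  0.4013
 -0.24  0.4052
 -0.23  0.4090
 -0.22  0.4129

€27.19

σ√T = 0.33·√1 = 0.3300
d₁ = [ln(340/400) + (0.028 + 0.33²/2)·1] / 0.3300 = [-0.1625 + 0.0825] / 0.3300 = -0.2426 → -0.24
d₂ = d₁ − σ√T = -0.2426 − 0.3300 = -0.5726 → -0.57
e^(−rT) = e^(−0.028·1) = 0.9724
C = 340·N(-0.24) − 400·0.9724·N(-0.57) = 340·0.4052 − 400·0.9724·0.2843 = 137.7680 − 110.5813 = 27.1867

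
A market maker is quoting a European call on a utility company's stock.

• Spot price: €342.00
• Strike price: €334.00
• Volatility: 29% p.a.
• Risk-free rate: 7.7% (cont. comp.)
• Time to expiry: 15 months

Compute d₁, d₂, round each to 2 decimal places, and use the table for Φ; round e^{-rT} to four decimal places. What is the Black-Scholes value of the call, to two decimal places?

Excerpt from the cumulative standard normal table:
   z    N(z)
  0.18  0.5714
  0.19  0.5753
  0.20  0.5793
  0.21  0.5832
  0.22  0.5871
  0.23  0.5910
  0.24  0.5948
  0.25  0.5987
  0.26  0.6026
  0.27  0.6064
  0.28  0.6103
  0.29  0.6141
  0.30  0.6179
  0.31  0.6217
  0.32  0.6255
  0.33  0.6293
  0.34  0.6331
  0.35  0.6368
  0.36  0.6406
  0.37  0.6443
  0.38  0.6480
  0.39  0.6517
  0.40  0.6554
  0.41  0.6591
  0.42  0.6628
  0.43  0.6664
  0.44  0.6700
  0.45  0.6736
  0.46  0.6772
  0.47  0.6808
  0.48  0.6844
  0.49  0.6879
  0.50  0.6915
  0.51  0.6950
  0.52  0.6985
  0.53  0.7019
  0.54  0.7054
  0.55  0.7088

T = 1.25;  σ√T = 0.3242
d₁ = [ln(342/334) + (0.077 + ½·0.29²)·1.25] / (σ√T) = (0.0237 + 0.1488) / 0.3242 = 0.5320 → 0.53
d₂ = 0.5320 − 0.3242 = 0.2077 → 0.21
exp(−rT) = exp(−0.077·1.25) = 0.9082
N(d₁) = N(0.53) = 0.7019;  N(d₂) = N(0.21) = 0.5832
C = 342·0.7019 − 334·0.9082·0.5832 = 240.0498 − 176.9072 = 63.1426

€63.14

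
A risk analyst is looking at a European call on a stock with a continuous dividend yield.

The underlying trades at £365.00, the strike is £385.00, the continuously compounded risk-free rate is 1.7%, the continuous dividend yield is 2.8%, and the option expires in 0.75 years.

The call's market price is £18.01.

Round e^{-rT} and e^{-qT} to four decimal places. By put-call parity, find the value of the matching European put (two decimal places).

£40.71

exp(−qT) = exp(−0.028·0.75) = 0.9792;  exp(−rT) = exp(−0.017·0.75) = 0.9873
Put-call parity: C − P = S·e^(−qT) − K·e^(−rT) = 365·0.9792 − 385·0.9873 = 357.4080 − 380.1105 = -22.7025
P = C − (C − P) = 18.01 − (-22.7025) = 40.7125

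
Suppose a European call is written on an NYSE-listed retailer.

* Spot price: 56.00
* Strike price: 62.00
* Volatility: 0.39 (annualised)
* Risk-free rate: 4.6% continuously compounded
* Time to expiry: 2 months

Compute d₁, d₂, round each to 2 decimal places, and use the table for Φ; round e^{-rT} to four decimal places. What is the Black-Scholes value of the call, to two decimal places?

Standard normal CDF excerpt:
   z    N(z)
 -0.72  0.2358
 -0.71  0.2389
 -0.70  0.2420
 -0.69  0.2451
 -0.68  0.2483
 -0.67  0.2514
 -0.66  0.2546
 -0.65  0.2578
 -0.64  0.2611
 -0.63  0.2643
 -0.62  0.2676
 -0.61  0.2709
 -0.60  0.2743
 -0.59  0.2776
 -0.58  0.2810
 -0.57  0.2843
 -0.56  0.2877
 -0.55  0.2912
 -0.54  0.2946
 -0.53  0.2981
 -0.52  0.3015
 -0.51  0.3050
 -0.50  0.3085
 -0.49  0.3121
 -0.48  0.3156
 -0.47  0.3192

σ√T = 0.39·√0.1667 = 0.1592
ln(S/K) + (r + σ²/2)T = ln(56/62) + (0.046 + 0.39²/2)·0.1667 = -0.1018 + 0.0203 = -0.0814
d₁ = -0.0814 / 0.1592 = -0.5115 ≈ -0.51
d₂ = d₁ − σ√T = -0.5115 − 0.1592 = -0.6707 ≈ -0.67
exp(−rT) = exp(−0.046·0.1667) = 0.9924
N(d₁) = N(-0.51) = 0.3050;  N(d₂) = N(-0.67) = 0.2514
C = 56·0.3050 − 62·0.9924·0.2514 = 17.0800 − 15.4683 = 1.6117

1.61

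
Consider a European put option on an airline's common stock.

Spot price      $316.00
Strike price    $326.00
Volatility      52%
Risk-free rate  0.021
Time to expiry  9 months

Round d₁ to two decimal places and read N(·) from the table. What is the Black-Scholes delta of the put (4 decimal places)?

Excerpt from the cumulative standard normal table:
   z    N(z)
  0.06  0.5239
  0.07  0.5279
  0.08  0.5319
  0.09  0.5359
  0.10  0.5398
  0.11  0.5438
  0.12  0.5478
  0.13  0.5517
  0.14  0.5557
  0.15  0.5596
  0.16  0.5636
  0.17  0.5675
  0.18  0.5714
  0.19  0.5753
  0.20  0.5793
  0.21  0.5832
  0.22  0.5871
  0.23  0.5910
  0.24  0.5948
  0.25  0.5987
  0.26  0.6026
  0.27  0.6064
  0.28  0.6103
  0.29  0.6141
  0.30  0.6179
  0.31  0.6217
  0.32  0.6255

T = 0.75;  σ√T = 0.4503
ln(S/K) + (r + σ²/2)T = ln(316/326) + (0.021 + 0.52²/2)·0.75 = -0.0312 + 0.1172 = 0.0860
d₁ = 0.0860 / 0.4503 = 0.1910 which rounds to 0.19
N(d₁) = N(0.19) = 0.5753
Δ_put = N(d₁) − 1 = 0.5753 − 1 = -0.4247

-0.4247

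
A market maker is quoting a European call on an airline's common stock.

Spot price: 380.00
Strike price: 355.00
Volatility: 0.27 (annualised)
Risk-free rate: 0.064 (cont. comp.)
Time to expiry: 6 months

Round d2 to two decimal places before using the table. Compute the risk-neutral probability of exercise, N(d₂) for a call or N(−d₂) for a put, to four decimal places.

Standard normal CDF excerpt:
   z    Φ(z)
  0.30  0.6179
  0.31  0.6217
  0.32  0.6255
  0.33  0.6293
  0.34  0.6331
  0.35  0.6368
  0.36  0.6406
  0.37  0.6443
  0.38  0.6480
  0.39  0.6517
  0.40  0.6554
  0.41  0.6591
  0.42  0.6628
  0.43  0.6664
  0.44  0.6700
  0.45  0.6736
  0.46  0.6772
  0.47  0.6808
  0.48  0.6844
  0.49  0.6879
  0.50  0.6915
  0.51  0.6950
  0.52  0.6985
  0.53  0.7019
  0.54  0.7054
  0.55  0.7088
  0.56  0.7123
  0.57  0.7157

T = 0.5;  σ√T = 0.1909
d₁ = [ln(380/355) + (0.064 + ½·0.27²)·0.5] / (σ√T) = (0.0681 + 0.0502) / 0.1909 = 0.6195 ⇒ 0.62
d₂ = 0.6195 − 0.1909 = 0.4286 ⇒ 0.43
Pr(exercise) under Q = N(d₂) = 0.6664

0.6664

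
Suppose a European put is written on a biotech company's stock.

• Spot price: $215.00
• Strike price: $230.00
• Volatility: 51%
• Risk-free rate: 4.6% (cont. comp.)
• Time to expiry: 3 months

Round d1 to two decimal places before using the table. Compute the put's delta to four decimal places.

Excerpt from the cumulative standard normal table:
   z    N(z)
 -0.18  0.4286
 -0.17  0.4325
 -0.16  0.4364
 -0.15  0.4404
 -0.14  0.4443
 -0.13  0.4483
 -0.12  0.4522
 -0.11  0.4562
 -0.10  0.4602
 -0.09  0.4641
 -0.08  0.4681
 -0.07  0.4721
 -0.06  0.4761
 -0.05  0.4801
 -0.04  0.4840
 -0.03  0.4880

-0.5359

σ√T = 0.51 × 0.5000 = 0.2550
ln(S/K) + (r + σ²/2)T = ln(215/230) + (0.046 + 0.51²/2)·0.25 = -0.0674 + 0.0440 = -0.0234
d₁ = -0.0234 / 0.2550 = -0.0919 which rounds to -0.09
N(d₁) = N(-0.09) = 0.4641
Δ_put = N(d₁) − 1 = 0.4641 − 1 = -0.5359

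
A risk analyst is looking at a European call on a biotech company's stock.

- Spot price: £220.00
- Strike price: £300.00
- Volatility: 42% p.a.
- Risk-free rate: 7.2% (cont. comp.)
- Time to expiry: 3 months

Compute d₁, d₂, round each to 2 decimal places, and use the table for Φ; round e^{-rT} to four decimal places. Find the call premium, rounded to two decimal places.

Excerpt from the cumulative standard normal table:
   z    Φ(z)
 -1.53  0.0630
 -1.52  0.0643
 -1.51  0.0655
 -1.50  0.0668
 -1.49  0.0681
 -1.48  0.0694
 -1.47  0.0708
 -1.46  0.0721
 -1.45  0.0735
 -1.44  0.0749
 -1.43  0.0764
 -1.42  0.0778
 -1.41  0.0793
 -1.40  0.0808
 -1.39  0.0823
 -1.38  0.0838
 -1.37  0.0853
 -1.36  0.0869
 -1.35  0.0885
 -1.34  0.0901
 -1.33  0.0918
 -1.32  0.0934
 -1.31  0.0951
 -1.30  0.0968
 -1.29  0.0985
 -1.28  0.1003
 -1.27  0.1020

σ√T = 0.42·√0.25 = 0.2100
d₁ = [ln(220/300) + (0.072 + ½·0.42²)·0.25] / (σ√T) = (-0.3102 + 0.0400) / 0.2100 = -1.2862 ≈ -1.29
d₂ = -1.2862 − 0.2100 = -1.4962 ≈ -1.50
e^(−rT) = e^(−0.072·0.25) = 0.9822
N(d₁) = N(-1.29) = 0.0985;  N(d₂) = N(-1.50) = 0.0668
C = 220·0.0985 − 300·0.9822·0.0668 = 21.6700 − 19.6833 = 1.9867

£1.99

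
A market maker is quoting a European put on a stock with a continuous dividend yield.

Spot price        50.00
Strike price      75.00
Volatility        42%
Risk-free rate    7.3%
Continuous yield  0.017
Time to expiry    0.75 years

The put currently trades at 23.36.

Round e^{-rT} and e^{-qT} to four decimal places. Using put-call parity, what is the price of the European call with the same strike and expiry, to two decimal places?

exp(−qT) = exp(−0.017·0.75) = 0.9873;  exp(−rT) = exp(−0.073·0.75) = 0.9467
Put-call parity: C − P = S·e^(−qT) − K·e^(−rT) = 50·0.9873 − 75·0.9467 = 49.3650 − 71.0025 = -21.6375
C = P + (C − P) = 23.36 + (-21.6375) = 1.7225

1.72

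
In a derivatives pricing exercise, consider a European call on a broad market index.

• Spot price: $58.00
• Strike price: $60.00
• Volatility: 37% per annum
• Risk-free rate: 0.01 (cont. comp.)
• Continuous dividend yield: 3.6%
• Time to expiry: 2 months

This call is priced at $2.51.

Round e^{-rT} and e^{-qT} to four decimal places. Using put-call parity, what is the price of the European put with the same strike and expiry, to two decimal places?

$4.76

exp(−qT) = exp(−0.036·0.1667) = 0.9940;  exp(−rT) = exp(−0.01·0.1667) = 0.9983
Put-call parity: C − P = S·e^(−qT) − K·e^(−rT) = 58·0.9940 − 60·0.9983 = 57.6520 − 59.8980 = -2.2460
P = C − (C − P) = 2.51 − (-2.2460) = 4.7560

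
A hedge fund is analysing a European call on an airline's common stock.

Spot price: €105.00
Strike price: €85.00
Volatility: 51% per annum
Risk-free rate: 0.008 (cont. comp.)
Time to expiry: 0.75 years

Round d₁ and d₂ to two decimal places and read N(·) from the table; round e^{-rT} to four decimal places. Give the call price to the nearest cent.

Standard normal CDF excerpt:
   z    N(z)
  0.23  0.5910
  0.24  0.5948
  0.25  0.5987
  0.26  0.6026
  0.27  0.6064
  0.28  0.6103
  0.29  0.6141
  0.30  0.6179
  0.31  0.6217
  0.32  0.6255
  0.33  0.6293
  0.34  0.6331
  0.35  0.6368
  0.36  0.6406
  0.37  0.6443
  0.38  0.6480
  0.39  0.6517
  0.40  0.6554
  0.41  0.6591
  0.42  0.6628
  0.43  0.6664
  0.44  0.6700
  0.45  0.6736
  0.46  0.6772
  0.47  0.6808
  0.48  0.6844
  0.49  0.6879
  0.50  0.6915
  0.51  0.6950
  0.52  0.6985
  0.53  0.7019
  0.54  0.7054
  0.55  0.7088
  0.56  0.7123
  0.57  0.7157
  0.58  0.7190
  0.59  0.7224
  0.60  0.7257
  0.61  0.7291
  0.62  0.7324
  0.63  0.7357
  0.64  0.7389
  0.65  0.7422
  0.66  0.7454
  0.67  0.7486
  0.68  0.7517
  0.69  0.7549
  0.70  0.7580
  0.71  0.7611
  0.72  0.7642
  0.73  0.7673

σ√T = 0.51 × 0.8660 = 0.4417
ln(S/K) + (r + σ²/2)T = ln(105/85) + (0.008 + 0.51²/2)·0.75 = 0.2113 + 0.1035 = 0.3148
d₁ = 0.3148 / 0.4417 = 0.7129 which rounds to 0.71
d₂ = d₁ − σ√T = 0.7129 − 0.4417 = 0.2712 which rounds to 0.27
e^(−rT) = e^(−0.008·0.75) = 0.9940
N(d₁) = N(0.71) = 0.7611;  N(d₂) = N(0.27) = 0.6064
C = 105·0.7611 − 85·0.9940·0.6064 = 79.9155 − 51.2347 = 28.6808

€28.68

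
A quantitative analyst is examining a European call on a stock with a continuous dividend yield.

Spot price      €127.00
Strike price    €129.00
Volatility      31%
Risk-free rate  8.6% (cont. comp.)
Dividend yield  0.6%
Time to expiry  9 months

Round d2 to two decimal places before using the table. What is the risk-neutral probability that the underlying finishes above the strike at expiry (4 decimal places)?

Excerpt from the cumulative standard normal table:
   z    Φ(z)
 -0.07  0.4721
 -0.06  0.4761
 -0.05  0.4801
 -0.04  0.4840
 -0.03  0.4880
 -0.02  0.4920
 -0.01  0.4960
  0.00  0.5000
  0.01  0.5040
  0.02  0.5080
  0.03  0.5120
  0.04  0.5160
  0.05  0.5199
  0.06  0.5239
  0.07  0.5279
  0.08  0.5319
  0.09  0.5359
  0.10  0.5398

T = 0.75;  σ√T = 0.2685
d₁ = [ln(127/129) + (0.086 − 0.006 + 0.31²/2)·0.75] / 0.2685 = [-0.0156 + 0.0960] / 0.2685 = 0.2995 → 0.30
d₂ = d₁ − σ√T = 0.2995 − 0.2685 = 0.0311 → 0.03
Pr(exercise) under Q = N(d₂) = 0.5120

0.5120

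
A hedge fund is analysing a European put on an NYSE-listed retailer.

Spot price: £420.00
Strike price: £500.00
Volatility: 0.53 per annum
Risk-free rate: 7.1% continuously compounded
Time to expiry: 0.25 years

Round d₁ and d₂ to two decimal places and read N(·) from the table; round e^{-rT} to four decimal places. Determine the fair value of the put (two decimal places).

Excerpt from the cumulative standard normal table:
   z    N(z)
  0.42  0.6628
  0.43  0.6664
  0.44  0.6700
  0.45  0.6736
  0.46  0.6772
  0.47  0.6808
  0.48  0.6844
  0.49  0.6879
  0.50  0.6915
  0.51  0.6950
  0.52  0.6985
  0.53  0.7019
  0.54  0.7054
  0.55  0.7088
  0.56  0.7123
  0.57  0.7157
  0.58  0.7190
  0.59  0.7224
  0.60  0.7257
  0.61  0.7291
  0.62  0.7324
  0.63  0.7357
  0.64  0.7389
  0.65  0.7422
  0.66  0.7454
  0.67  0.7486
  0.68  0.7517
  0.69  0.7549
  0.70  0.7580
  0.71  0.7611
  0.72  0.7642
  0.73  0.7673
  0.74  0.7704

σ√T = 0.53·√0.25 = 0.2650
ln(S/K) + (r + σ²/2)T = ln(420/500) + (0.071 + 0.53²/2)·0.25 = -0.1744 + 0.0529 = -0.1215
d₁ = -0.1215 / 0.2650 = -0.4585 → -0.46
d₂ = d₁ − σ√T = -0.4585 − 0.2650 = -0.7235 → -0.72
exp(−rT) = exp(−0.071·0.25) = 0.9824
N(−d₂) = N(0.72) = 0.7642;  N(−d₁) = N(0.46) = 0.6772
P = 500·0.9824·0.7642 − 420·0.6772 = 375.3750 − 284.4240 = 90.9510

£90.95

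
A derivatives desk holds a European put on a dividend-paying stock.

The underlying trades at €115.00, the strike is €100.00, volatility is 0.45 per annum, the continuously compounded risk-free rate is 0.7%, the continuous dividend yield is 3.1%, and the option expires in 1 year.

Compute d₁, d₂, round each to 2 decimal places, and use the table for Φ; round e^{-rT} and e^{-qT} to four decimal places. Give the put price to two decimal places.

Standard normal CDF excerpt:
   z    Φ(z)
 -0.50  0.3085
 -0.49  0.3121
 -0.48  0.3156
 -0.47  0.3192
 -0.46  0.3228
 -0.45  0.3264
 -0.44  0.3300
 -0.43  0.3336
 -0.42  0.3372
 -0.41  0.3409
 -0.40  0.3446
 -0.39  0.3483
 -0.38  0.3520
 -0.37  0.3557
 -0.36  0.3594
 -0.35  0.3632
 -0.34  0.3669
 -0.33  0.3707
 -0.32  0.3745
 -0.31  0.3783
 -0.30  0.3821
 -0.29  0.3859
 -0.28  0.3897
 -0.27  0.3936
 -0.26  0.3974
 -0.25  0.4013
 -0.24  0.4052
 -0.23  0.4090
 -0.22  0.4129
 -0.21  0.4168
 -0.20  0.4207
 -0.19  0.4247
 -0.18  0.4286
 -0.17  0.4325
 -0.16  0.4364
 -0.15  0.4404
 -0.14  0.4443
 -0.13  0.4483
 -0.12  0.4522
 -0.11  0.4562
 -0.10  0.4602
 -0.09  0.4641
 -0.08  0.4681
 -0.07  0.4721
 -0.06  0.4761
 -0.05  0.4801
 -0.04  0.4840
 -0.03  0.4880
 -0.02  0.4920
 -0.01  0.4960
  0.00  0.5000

€13.27

σ√T = 0.45·√1 = 0.4500
d₁ = [ln(115/100) + (0.007 − 0.031 + 0.45²/2)·1] / 0.4500 = [0.1398 + 0.0773] / 0.4500 = 0.4822 → 0.48
d₂ = d₁ − σ√T = 0.4822 − 0.4500 = 0.0322 → 0.03
exp(−qT) = exp(−0.031·1) = 0.9695;  exp(−rT) = exp(−0.007·1) = 0.9930
N(−d₂) = N(-0.03) = 0.4880;  N(−d₁) = N(-0.48) = 0.3156
P = 100·0.9930·0.4880 − 115·0.9695·0.3156 = 48.4584 − 35.1870 = 13.2714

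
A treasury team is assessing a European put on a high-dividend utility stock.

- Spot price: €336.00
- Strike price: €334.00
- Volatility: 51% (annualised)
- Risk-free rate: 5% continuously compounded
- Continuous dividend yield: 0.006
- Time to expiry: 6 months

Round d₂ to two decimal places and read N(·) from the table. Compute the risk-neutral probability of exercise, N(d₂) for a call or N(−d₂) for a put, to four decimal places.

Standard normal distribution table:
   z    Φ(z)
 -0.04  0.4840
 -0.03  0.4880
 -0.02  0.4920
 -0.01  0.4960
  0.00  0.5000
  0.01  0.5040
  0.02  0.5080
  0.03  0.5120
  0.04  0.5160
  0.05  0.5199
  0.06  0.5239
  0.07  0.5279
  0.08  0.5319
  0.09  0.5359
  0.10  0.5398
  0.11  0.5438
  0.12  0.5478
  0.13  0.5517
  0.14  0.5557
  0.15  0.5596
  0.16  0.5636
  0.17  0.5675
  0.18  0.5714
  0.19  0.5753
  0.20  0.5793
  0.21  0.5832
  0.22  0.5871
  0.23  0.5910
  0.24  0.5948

0.5398

T = 0.5;  σ√T = 0.3606
ln(S/K) + (r − q + σ²/2)T = ln(336/334) + (0.05 − 0.006 + 0.51²/2)·0.5 = 0.0060 + 0.0870 = 0.0930
d₁ = 0.0930 / 0.3606 = 0.2579 ⇒ 0.26
d₂ = d₁ − σ√T = 0.2579 − 0.3606 = -0.1028 ⇒ -0.10
Pr(exercise) under Q = N(−d₂) = N(0.10) = 0.5398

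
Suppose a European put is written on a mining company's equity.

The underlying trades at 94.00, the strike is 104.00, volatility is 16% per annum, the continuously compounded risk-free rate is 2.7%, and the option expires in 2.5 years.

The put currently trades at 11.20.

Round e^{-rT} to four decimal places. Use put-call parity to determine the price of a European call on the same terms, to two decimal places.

7.99

e^(−rT) = e^(−0.027·2.5) = 0.9347
Put-call parity: C − P = S − K·e^(−rT) = 94 − 104·0.9347 = 94 − 97.2088 = -3.2088
C = P + (C − P) = 11.20 + (-3.2088) = 7.9912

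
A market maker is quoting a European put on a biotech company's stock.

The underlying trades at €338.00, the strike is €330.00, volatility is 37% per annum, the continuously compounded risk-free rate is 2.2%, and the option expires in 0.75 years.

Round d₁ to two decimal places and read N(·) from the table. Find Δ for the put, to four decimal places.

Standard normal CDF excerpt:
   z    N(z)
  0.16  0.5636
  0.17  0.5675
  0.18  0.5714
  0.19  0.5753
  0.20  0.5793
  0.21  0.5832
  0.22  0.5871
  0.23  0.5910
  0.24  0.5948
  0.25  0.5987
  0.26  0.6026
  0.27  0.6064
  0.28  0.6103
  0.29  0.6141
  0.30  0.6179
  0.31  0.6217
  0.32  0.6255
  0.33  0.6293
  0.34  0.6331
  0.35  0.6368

T = 0.75;  σ√T = 0.3204
ln(S/K) + (r + σ²/2)T = ln(338/330) + (0.022 + 0.37²/2)·0.75 = 0.0240 + 0.0678 = 0.0918
d₁ = 0.0918 / 0.3204 = 0.2865 ⇒ 0.29
N(d₁) = N(0.29) = 0.6141
Δ_put = N(d₁) − 1 = 0.6141 − 1 = -0.3859

-0.3859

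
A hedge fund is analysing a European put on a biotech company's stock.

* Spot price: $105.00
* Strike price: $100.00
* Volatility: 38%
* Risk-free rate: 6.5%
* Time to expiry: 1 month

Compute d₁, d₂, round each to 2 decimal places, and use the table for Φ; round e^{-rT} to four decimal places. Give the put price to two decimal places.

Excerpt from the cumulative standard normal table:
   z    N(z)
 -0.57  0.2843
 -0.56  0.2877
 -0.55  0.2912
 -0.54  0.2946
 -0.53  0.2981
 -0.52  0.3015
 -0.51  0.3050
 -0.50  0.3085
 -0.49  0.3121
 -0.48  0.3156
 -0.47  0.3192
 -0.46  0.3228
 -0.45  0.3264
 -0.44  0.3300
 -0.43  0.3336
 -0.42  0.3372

$2.25

σ√T = 0.38·√0.08333 = 0.1097
d₁ = [ln(105/100) + (0.065 + 0.38²/2)·0.08333] / 0.1097 = [0.0488 + 0.0114] / 0.1097 = 0.5490 which rounds to 0.55
d₂ = d₁ − σ√T = 0.5490 − 0.1097 = 0.4393 which rounds to 0.44
exp(−rT) = exp(−0.065·0.08333) = 0.9946
N(−d₂) = N(-0.44) = 0.3300;  N(−d₁) = N(-0.55) = 0.2912
P = 100·0.9946·0.3300 − 105·0.2912 = 32.8218 − 30.5760 = 2.2458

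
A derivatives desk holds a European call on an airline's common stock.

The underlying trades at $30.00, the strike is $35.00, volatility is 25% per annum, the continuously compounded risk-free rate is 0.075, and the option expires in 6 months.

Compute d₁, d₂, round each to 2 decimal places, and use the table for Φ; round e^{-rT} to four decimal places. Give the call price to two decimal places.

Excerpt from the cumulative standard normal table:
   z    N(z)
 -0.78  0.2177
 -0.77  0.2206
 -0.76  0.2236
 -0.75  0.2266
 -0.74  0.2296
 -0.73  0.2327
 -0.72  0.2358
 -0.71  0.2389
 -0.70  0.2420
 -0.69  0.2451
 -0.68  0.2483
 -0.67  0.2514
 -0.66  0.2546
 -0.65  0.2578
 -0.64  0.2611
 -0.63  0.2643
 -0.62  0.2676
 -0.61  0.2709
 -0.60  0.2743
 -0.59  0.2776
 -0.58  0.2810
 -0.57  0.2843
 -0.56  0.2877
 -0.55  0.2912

$0.89

σ√T = 0.25·√0.5 = 0.1768
ln(S/K) + (r + σ²/2)T = ln(30/35) + (0.075 + 0.25²/2)·0.5 = -0.1542 + 0.0531 = -0.1010
d₁ = -0.1010 / 0.1768 = -0.5715 → -0.57
d₂ = d₁ − σ√T = -0.5715 − 0.1768 = -0.7483 → -0.75
exp(−rT) = exp(−0.075·0.5) = 0.9632
C = 30·N(-0.57) − 35·0.9632·N(-0.75) = 30·0.2843 − 35·0.9632·0.2266 = 8.5290 − 7.6391 = 0.8899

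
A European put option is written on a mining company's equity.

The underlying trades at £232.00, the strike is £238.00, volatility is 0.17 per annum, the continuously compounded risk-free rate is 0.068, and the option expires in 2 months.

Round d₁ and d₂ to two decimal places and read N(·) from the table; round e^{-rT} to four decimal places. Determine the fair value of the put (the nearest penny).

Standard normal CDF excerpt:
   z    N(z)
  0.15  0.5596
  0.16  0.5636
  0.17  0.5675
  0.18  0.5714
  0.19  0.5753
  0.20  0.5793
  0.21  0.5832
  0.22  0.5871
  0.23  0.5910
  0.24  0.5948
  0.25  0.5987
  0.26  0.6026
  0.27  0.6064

T = 0.1667;  σ√T = 0.0694
d₁ = [ln(232/238) + (0.068 + ½·0.17²)·0.1667] / (σ√T) = (-0.0255 + 0.0137) / 0.0694 = -0.1699 ≈ -0.17
d₂ = -0.1699 − 0.0694 = -0.2393 ≈ -0.24
e^(−rT) = e^(−0.068·0.1667) = 0.9887
N(−d₂) = N(0.24) = 0.5948;  N(−d₁) = N(0.17) = 0.5675
P = 238·0.9887·0.5948 − 232·0.5675 = 139.9627 − 131.6600 = 8.3027

£8.30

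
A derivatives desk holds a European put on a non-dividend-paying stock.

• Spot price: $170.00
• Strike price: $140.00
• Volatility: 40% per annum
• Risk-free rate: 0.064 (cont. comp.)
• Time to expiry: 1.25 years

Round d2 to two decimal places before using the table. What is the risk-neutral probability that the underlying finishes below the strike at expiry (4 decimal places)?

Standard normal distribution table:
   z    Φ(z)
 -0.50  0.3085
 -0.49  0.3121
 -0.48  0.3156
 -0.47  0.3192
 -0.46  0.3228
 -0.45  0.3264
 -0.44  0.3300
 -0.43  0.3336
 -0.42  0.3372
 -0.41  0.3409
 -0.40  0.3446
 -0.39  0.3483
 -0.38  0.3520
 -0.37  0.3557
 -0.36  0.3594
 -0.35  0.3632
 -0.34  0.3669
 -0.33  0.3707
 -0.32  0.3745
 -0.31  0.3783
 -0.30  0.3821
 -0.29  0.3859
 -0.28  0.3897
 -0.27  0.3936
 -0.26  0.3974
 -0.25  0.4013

σ√T = 0.4·√1.25 = 0.4472
ln(S/K) + (r + σ²/2)T = ln(170/140) + (0.064 + 0.4²/2)·1.25 = 0.1942 + 0.1800 = 0.3742
d₁ = 0.3742 / 0.4472 = 0.8366 → 0.84
d₂ = d₁ − σ√T = 0.8366 − 0.4472 = 0.3894 → 0.39
Risk-neutral Pr[S_T < K] = N(−d₂) = N(-0.39) = 0.3483

0.3483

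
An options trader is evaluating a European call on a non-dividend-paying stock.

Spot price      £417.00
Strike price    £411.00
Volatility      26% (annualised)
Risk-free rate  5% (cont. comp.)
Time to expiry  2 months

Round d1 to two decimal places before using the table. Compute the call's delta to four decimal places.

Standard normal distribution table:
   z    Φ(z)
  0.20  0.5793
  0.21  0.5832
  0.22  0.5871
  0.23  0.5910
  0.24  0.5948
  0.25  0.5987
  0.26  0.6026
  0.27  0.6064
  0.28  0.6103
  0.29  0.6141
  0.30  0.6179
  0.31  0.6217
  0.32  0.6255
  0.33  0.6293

0.6064

σ√T = 0.26 × 0.4082 = 0.1061
d₁ = [ln(417/411) + (0.05 + 0.26²/2)·0.1667] / 0.1061 = [0.0145 + 0.0140] / 0.1061 = 0.2681 ≈ 0.27
N(d₁) = N(0.27) = 0.6064
Δ_call = N(d₁) = 0.6064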